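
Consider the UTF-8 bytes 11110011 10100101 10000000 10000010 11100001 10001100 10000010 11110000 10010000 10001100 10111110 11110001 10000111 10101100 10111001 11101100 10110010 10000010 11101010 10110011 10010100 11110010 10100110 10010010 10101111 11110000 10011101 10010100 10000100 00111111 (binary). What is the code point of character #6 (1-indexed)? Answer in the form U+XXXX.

Offset 0: leading byte 0xF3 = 11110011 → 4-byte char #1 = F3 A5 80 82.
Offset 4: leading byte 0xE1 = 11100001 → 3-byte char #2 = E1 8C 82.
Offset 7: leading byte 0xF0 = 11110000 → 4-byte char #3 = F0 90 8C BE.
Offset 11: leading byte 0xF1 = 11110001 → 4-byte char #4 = F1 87 AC B9.
Offset 15: leading byte 0xEC = 11101100 → 3-byte char #5 = EC B2 82.
Offset 18: leading byte 0xEA = 11101010 → 3-byte char #6 = EA B3 94.
Leading byte 0xEA = 11101010 matches 1110xxxx → 3-byte sequence.
Byte 1: 0xEA = 11101010, payload 1010 (4 bits).
Byte 2: 0xB3 = 10110011 (10xxxxxx ✓), payload 110011.
Byte 3: 0x94 = 10010100 (10xxxxxx ✓), payload 010100.
Concatenate: 1010110011010100 = 0xACD4 (16 bits → U+ACD4).

U+ACD4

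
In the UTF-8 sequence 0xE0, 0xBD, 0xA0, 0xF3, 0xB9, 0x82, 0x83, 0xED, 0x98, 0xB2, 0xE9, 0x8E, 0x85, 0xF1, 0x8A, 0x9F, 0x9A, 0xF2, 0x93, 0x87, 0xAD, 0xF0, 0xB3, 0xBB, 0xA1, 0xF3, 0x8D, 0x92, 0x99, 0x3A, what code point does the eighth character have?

Offset 0: leading byte 0xE0 = 11100000 → 3-byte char #1 = E0 BD A0.
Offset 3: leading byte 0xF3 = 11110011 → 4-byte char #2 = F3 B9 82 83.
Offset 7: leading byte 0xED = 11101101 → 3-byte char #3 = ED 98 B2.
Offset 10: leading byte 0xE9 = 11101001 → 3-byte char #4 = E9 8E 85.
Offset 13: leading byte 0xF1 = 11110001 → 4-byte char #5 = F1 8A 9F 9A.
Offset 17: leading byte 0xF2 = 11110010 → 4-byte char #6 = F2 93 87 AD.
Offset 21: leading byte 0xF0 = 11110000 → 4-byte char #7 = F0 B3 BB A1.
Offset 25: leading byte 0xF3 = 11110011 → 4-byte char #8 = F3 8D 92 99.
Leading byte 0xF3 = 11110011 matches 11110xxx → 4-byte sequence.
Byte 1: 0xF3 = 11110011, payload 011 (3 bits).
Byte 2: 0x8D = 10001101 (10xxxxxx ✓), payload 001101.
Byte 3: 0x92 = 10010010 (10xxxxxx ✓), payload 010010.
Byte 4: 0x99 = 10011001 (10xxxxxx ✓), payload 011001.
Concatenate: 011001101010010011001 = 0xCD499 (21 bits → U+CD499).

U+CD499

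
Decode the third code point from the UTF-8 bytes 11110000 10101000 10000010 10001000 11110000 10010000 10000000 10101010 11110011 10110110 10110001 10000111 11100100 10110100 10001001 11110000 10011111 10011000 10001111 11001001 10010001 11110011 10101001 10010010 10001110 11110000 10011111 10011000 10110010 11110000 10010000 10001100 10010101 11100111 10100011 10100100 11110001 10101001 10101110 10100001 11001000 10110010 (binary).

U+F6C47

Offset 0: leading byte 0xF0 = 11110000 → 4-byte char #1 = F0 A8 82 88.
Offset 4: leading byte 0xF0 = 11110000 → 4-byte char #2 = F0 90 80 AA.
Offset 8: leading byte 0xF3 = 11110011 → 4-byte char #3 = F3 B6 B1 87.
Leading byte 0xF3 = 11110011 matches 11110xxx → 4-byte sequence.
Byte 1: 0xF3 = 11110011, payload 011 (3 bits).
Byte 2: 0xB6 = 10110110 (10xxxxxx ✓), payload 110110.
Byte 3: 0xB1 = 10110001 (10xxxxxx ✓), payload 110001.
Byte 4: 0x87 = 10000111 (10xxxxxx ✓), payload 000111.
Concatenate: 011110110110001000111 = 0xF6C47 (21 bits → U+F6C47).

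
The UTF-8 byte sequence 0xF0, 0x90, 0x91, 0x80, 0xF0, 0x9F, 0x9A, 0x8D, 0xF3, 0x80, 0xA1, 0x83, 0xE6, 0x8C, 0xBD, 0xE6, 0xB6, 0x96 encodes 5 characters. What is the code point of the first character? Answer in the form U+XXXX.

U+10440

Offset 0: leading byte 0xF0 = 11110000 → 4-byte char #1 = F0 90 91 80.
Leading byte 0xF0 = 11110000 matches 11110xxx → 4-byte sequence.
Byte 1: 0xF0 = 11110000, payload 000 (3 bits).
Byte 2: 0x90 = 10010000 (10xxxxxx ✓), payload 010000.
Byte 3: 0x91 = 10010001 (10xxxxxx ✓), payload 010001.
Byte 4: 0x80 = 10000000 (10xxxxxx ✓), payload 000000.
Concatenate: 000010000010001000000 = 0x10440 (21 bits → U+10440).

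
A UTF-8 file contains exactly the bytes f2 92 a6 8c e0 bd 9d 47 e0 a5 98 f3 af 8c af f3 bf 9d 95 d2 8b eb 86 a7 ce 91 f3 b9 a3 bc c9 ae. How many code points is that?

Byte at offset 0: 0xF2 = 11110010 → 4-byte char (#1). Advance 4.
Byte at offset 4: 0xE0 = 11100000 → 3-byte char (#2). Advance 3.
Byte at offset 7: 0x47 = 01000111 → 1-byte char (#3). Advance 1.
Byte at offset 8: 0xE0 = 11100000 → 3-byte char (#4). Advance 3.
Byte at offset 11: 0xF3 = 11110011 → 4-byte char (#5). Advance 4.
Byte at offset 15: 0xF3 = 11110011 → 4-byte char (#6). Advance 4.
Byte at offset 19: 0xD2 = 11010010 → 2-byte char (#7). Advance 2.
Byte at offset 21: 0xEB = 11101011 → 3-byte char (#8). Advance 3.
Byte at offset 24: 0xCE = 11001110 → 2-byte char (#9). Advance 2.
Byte at offset 26: 0xF3 = 11110011 → 4-byte char (#10). Advance 4.
Byte at offset 30: 0xC9 = 11001001 → 2-byte char (#11). Advance 2.
Reached end at offset 32 after 11 code points.

11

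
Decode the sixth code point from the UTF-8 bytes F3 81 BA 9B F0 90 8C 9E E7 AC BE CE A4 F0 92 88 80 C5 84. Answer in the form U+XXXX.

U+0144

Offset 0: leading byte 0xF3 = 11110011 → 4-byte char #1 = F3 81 BA 9B.
Offset 4: leading byte 0xF0 = 11110000 → 4-byte char #2 = F0 90 8C 9E.
Offset 8: leading byte 0xE7 = 11100111 → 3-byte char #3 = E7 AC BE.
Offset 11: leading byte 0xCE = 11001110 → 2-byte char #4 = CE A4.
Offset 13: leading byte 0xF0 = 11110000 → 4-byte char #5 = F0 92 88 80.
Offset 17: leading byte 0xC5 = 11000101 → 2-byte char #6 = C5 84.
Leading byte 0xC5 = 11000101 matches 110xxxxx → 2-byte sequence.
Byte 1: 0xC5 = 11000101, payload 00101 (5 bits).
Byte 2: 0x84 = 10000100 (10xxxxxx ✓), payload 000100.
Concatenate: 00101000100 = 0x144 (11 bits → U+0144).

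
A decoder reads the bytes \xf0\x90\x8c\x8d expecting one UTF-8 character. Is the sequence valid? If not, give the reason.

Leading byte 0xF0 = 11110000 → 4-byte form.
Continuation bytes 0x90=10010000, 0x8C=10001100, 0x8D=10001101 all match 10xxxxxx.
Decoded value 0x1030D is ≥ 0x10000 (shortest form) and not a surrogate.

valid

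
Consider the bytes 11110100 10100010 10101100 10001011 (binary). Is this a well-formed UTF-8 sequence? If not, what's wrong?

invalid (encodes a value above U+10FFFF)

Leading byte 0xF4 = 11110100 → 4-byte form.
Payload = 0x122B0B, which exceeds U+10FFFF, the maximum Unicode code point. (Leading bytes F5–FF, or F4 followed by ≥ 0x90, are invalid.)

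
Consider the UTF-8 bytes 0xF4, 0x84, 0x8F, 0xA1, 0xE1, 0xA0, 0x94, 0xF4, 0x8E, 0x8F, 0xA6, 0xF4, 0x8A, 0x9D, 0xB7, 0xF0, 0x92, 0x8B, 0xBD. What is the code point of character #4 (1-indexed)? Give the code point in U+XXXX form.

U+10A777

Offset 0: leading byte 0xF4 = 11110100 → 4-byte char #1 = F4 84 8F A1.
Offset 4: leading byte 0xE1 = 11100001 → 3-byte char #2 = E1 A0 94.
Offset 7: leading byte 0xF4 = 11110100 → 4-byte char #3 = F4 8E 8F A6.
Offset 11: leading byte 0xF4 = 11110100 → 4-byte char #4 = F4 8A 9D B7.
Leading byte 0xF4 = 11110100 matches 11110xxx → 4-byte sequence.
Byte 1: 0xF4 = 11110100, payload 100 (3 bits).
Byte 2: 0x8A = 10001010 (10xxxxxx ✓), payload 001010.
Byte 3: 0x9D = 10011101 (10xxxxxx ✓), payload 011101.
Byte 4: 0xB7 = 10110111 (10xxxxxx ✓), payload 110111.
Concatenate: 100001010011101110111 = 0x10A777 (21 bits → U+10A777).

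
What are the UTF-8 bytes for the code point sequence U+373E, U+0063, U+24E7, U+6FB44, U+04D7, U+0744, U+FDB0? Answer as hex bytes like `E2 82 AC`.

E3 9C BE 63 E2 93 A7 F1 AF AD 84 D3 97 DD 84 EF B6 B0

U+373E: 3-byte form → E3 9C BE.
U+0063: 1-byte form → 63.
U+24E7: 3-byte form → E2 93 A7.
U+6FB44: 4-byte form → F1 AF AD 84.
U+04D7: 2-byte form → D3 97.
U+0744: 2-byte form → DD 84.
U+FDB0: 3-byte form → EF B6 B0.
Concatenated (18 bytes): E3 9C BE 63 E2 93 A7 F1 AF AD 84 D3 97 DD 84 EF B6 B0.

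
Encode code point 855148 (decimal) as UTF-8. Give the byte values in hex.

F3 90 B1 AC

U+D0C6C = 0xD0C6C = 855148 decimal. In range U+10000–U+10FFFF → 4-byte form: 11110xxx 10xxxxxx 10xxxxxx 10xxxxxx.
Binary (21 bits): 011010000110001101100.
Split 3+6+6+6: 011 | 010000 | 110001 | 101100.
Byte 1: 11110011 = 0xF3.
Byte 2: 10010000 = 0x90.
Byte 3: 10110001 = 0xB1.
Byte 4: 10101100 = 0xAC.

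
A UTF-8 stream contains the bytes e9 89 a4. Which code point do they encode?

U+9264

Leading byte 0xE9 = 11101001 matches 1110xxxx → 3-byte sequence.
Byte 1: 0xE9 = 11101001, payload 1001 (4 bits).
Byte 2: 0x89 = 10001001 (10xxxxxx ✓), payload 001001.
Byte 3: 0xA4 = 10100100 (10xxxxxx ✓), payload 100100.
Concatenate: 1001001001100100 = 0x9264 (16 bits → U+9264).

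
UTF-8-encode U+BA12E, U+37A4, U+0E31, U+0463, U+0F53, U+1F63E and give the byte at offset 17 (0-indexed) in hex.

U+BA12E → 4-byte form F2 BA 84 AE at offsets 0–3.
U+37A4 → 3-byte form E3 9E A4 at offsets 4–6.
U+0E31 → 3-byte form E0 B8 B1 at offsets 7–9.
U+0463 → 2-byte form D1 A3 at offsets 10–11.
U+0F53 → 3-byte form E0 BD 93 at offsets 12–14.
U+1F63E → 4-byte form F0 9F 98 BE at offsets 15–18.
Offset 17 falls in char 6's range; it's byte 3 of F0 9F 98 BE = 0x98.

0x98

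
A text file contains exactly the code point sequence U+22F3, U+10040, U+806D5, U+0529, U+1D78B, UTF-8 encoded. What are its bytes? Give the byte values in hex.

U+22F3: 3-byte form → E2 8B B3.
U+10040: 4-byte form → F0 90 81 80.
U+806D5: 4-byte form → F2 80 9B 95.
U+0529: 2-byte form → D4 A9.
U+1D78B: 4-byte form → F0 9D 9E 8B.
Concatenated (17 bytes): E2 8B B3 F0 90 81 80 F2 80 9B 95 D4 A9 F0 9D 9E 8B.

E2 8B B3 F0 90 81 80 F2 80 9B 95 D4 A9 F0 9D 9E 8B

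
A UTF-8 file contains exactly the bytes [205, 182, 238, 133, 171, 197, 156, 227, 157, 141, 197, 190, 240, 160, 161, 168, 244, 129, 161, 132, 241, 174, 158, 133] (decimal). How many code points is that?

Byte at offset 0: 0xCD = 11001101 → 2-byte char (#1). Advance 2.
Byte at offset 2: 0xEE = 11101110 → 3-byte char (#2). Advance 3.
Byte at offset 5: 0xC5 = 11000101 → 2-byte char (#3). Advance 2.
Byte at offset 7: 0xE3 = 11100011 → 3-byte char (#4). Advance 3.
Byte at offset 10: 0xC5 = 11000101 → 2-byte char (#5). Advance 2.
Byte at offset 12: 0xF0 = 11110000 → 4-byte char (#6). Advance 4.
Byte at offset 16: 0xF4 = 11110100 → 4-byte char (#7). Advance 4.
Byte at offset 20: 0xF1 = 11110001 → 4-byte char (#8). Advance 4.
Reached end at offset 24 after 8 code points.

8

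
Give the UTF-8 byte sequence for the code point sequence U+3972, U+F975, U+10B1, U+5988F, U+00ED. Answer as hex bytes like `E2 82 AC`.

U+3972: 3-byte form → E3 A5 B2.
U+F975: 3-byte form → EF A5 B5.
U+10B1: 3-byte form → E1 82 B1.
U+5988F: 4-byte form → F1 99 A2 8F.
U+00ED: 2-byte form → C3 AD.
Concatenated (15 bytes): E3 A5 B2 EF A5 B5 E1 82 B1 F1 99 A2 8F C3 AD.

E3 A5 B2 EF A5 B5 E1 82 B1 F1 99 A2 8F C3 AD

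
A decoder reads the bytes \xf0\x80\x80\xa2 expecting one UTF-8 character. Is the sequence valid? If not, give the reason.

invalid (overlong encoding)

Leading byte 0xF0 = 11110000 → 4-byte form.
Continuation bytes all match 10xxxxxx. Payload decodes to 0x22.
But 0x22 < 0x10000, the minimum for a 4-byte sequence — this is an overlong encoding.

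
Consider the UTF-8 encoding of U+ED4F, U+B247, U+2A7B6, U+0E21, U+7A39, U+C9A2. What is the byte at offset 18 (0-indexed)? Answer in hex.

0xA2

U+ED4F → 3-byte form EE B5 8F at offsets 0–2.
U+B247 → 3-byte form EB 89 87 at offsets 3–5.
U+2A7B6 → 4-byte form F0 AA 9E B6 at offsets 6–9.
U+0E21 → 3-byte form E0 B8 A1 at offsets 10–12.
U+7A39 → 3-byte form E7 A8 B9 at offsets 13–15.
U+C9A2 → 3-byte form EC A6 A2 at offsets 16–18.
Offset 18 falls in char 6's range; it's byte 3 of EC A6 A2 = 0xA2.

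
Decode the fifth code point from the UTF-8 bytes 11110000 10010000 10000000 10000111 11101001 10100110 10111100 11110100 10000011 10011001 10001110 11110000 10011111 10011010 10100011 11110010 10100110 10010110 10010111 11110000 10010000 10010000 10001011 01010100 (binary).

Offset 0: leading byte 0xF0 = 11110000 → 4-byte char #1 = F0 90 80 87.
Offset 4: leading byte 0xE9 = 11101001 → 3-byte char #2 = E9 A6 BC.
Offset 7: leading byte 0xF4 = 11110100 → 4-byte char #3 = F4 83 99 8E.
Offset 11: leading byte 0xF0 = 11110000 → 4-byte char #4 = F0 9F 9A A3.
Offset 15: leading byte 0xF2 = 11110010 → 4-byte char #5 = F2 A6 96 97.
Leading byte 0xF2 = 11110010 matches 11110xxx → 4-byte sequence.
Byte 1: 0xF2 = 11110010, payload 010 (3 bits).
Byte 2: 0xA6 = 10100110 (10xxxxxx ✓), payload 100110.
Byte 3: 0x96 = 10010110 (10xxxxxx ✓), payload 010110.
Byte 4: 0x97 = 10010111 (10xxxxxx ✓), payload 010111.
Concatenate: 010100110010110010111 = 0xA6597 (21 bits → U+A6597).

U+A6597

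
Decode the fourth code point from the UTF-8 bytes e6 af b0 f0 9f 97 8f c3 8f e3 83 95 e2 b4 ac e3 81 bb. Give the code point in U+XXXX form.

U+30D5

Offset 0: leading byte 0xE6 = 11100110 → 3-byte char #1 = E6 AF B0.
Offset 3: leading byte 0xF0 = 11110000 → 4-byte char #2 = F0 9F 97 8F.
Offset 7: leading byte 0xC3 = 11000011 → 2-byte char #3 = C3 8F.
Offset 9: leading byte 0xE3 = 11100011 → 3-byte char #4 = E3 83 95.
Leading byte 0xE3 = 11100011 matches 1110xxxx → 3-byte sequence.
Byte 1: 0xE3 = 11100011, payload 0011 (4 bits).
Byte 2: 0x83 = 10000011 (10xxxxxx ✓), payload 000011.
Byte 3: 0x95 = 10010101 (10xxxxxx ✓), payload 010101.
Concatenate: 0011000011010101 = 0x30D5 (16 bits → U+30D5).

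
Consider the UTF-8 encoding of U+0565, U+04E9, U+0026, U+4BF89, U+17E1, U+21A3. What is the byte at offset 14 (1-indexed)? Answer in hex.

1-indexed offset 14 is 0-indexed offset 13.
U+0565 → 2-byte form D5 A5 at offsets 0–1.
U+04E9 → 2-byte form D3 A9 at offsets 2–3.
U+0026 → 1-byte form 26 at offsets 4–4.
U+4BF89 → 4-byte form F1 8B BE 89 at offsets 5–8.
U+17E1 → 3-byte form E1 9F A1 at offsets 9–11.
U+21A3 → 3-byte form E2 86 A3 at offsets 12–14.
Offset 13 falls in char 6's range; it's byte 2 of E2 86 A3 = 0x86.

0x86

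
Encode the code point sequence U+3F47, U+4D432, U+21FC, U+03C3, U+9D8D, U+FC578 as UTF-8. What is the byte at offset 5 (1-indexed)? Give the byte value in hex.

1-indexed offset 5 is 0-indexed offset 4.
U+3F47 → 3-byte form E3 BD 87 at offsets 0–2.
U+4D432 → 4-byte form F1 8D 90 B2 at offsets 3–6.
Offset 4 falls in char 2's range; it's byte 2 of F1 8D 90 B2 = 0x8D.

0x8D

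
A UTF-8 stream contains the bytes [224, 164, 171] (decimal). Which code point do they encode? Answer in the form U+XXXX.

Leading byte 0xE0 = 11100000 matches 1110xxxx → 3-byte sequence.
Byte 1: 0xE0 = 11100000, payload 0000 (4 bits).
Byte 2: 0xA4 = 10100100 (10xxxxxx ✓), payload 100100.
Byte 3: 0xAB = 10101011 (10xxxxxx ✓), payload 101011.
Concatenate: 0000100100101011 = 0x92B (16 bits → U+092B).

U+092B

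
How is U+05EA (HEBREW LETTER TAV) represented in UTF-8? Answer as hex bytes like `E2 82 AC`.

D7 AA

U+05EA = 0x5EA = 1514 decimal. In range U+0080–U+07FF → 2-byte form: 110xxxxx 10xxxxxx.
Binary (11 bits): 10111101010.
Split 5+6: 10111 | 101010.
Byte 1: 11010111 = 0xD7.
Byte 2: 10101010 = 0xAA.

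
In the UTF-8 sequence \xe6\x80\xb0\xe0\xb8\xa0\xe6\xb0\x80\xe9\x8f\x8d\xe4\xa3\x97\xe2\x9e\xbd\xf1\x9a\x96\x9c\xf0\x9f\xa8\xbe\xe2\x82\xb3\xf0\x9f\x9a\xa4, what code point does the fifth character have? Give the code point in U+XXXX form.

Offset 0: leading byte 0xE6 = 11100110 → 3-byte char #1 = E6 80 B0.
Offset 3: leading byte 0xE0 = 11100000 → 3-byte char #2 = E0 B8 A0.
Offset 6: leading byte 0xE6 = 11100110 → 3-byte char #3 = E6 B0 80.
Offset 9: leading byte 0xE9 = 11101001 → 3-byte char #4 = E9 8F 8D.
Offset 12: leading byte 0xE4 = 11100100 → 3-byte char #5 = E4 A3 97.
Leading byte 0xE4 = 11100100 matches 1110xxxx → 3-byte sequence.
Byte 1: 0xE4 = 11100100, payload 0100 (4 bits).
Byte 2: 0xA3 = 10100011 (10xxxxxx ✓), payload 100011.
Byte 3: 0x97 = 10010111 (10xxxxxx ✓), payload 010111.
Concatenate: 0100100011010111 = 0x48D7 (16 bits → U+48D7).

U+48D7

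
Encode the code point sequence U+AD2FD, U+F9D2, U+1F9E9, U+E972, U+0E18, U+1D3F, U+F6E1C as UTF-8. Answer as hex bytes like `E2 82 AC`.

F2 AD 8B BD EF A7 92 F0 9F A7 A9 EE A5 B2 E0 B8 98 E1 B4 BF F3 B6 B8 9C

U+AD2FD: 4-byte form → F2 AD 8B BD.
U+F9D2: 3-byte form → EF A7 92.
U+1F9E9: 4-byte form → F0 9F A7 A9.
U+E972: 3-byte form → EE A5 B2.
U+0E18: 3-byte form → E0 B8 98.
U+1D3F: 3-byte form → E1 B4 BF.
U+F6E1C: 4-byte form → F3 B6 B8 9C.
Concatenated (24 bytes): F2 AD 8B BD EF A7 92 F0 9F A7 A9 EE A5 B2 E0 B8 98 E1 B4 BF F3 B6 B8 9C.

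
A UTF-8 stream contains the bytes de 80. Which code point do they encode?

Leading byte 0xDE = 11011110 matches 110xxxxx → 2-byte sequence.
Byte 1: 0xDE = 11011110, payload 11110 (5 bits).
Byte 2: 0x80 = 10000000 (10xxxxxx ✓), payload 000000.
Concatenate: 11110000000 = 0x780 (11 bits → U+0780).

U+0780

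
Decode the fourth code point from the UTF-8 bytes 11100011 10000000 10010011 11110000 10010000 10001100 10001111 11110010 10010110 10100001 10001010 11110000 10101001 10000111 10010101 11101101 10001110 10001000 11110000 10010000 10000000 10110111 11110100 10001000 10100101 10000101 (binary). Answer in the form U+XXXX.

U+291D5

Offset 0: leading byte 0xE3 = 11100011 → 3-byte char #1 = E3 80 93.
Offset 3: leading byte 0xF0 = 11110000 → 4-byte char #2 = F0 90 8C 8F.
Offset 7: leading byte 0xF2 = 11110010 → 4-byte char #3 = F2 96 A1 8A.
Offset 11: leading byte 0xF0 = 11110000 → 4-byte char #4 = F0 A9 87 95.
Leading byte 0xF0 = 11110000 matches 11110xxx → 4-byte sequence.
Byte 1: 0xF0 = 11110000, payload 000 (3 bits).
Byte 2: 0xA9 = 10101001 (10xxxxxx ✓), payload 101001.
Byte 3: 0x87 = 10000111 (10xxxxxx ✓), payload 000111.
Byte 4: 0x95 = 10010101 (10xxxxxx ✓), payload 010101.
Concatenate: 000101001000111010101 = 0x291D5 (21 bits → U+291D5).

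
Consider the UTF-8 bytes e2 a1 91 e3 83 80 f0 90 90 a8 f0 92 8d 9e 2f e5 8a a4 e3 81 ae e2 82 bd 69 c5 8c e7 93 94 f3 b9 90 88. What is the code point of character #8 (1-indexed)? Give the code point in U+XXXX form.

U+20BD

Offset 0: leading byte 0xE2 = 11100010 → 3-byte char #1 = E2 A1 91.
Offset 3: leading byte 0xE3 = 11100011 → 3-byte char #2 = E3 83 80.
Offset 6: leading byte 0xF0 = 11110000 → 4-byte char #3 = F0 90 90 A8.
Offset 10: leading byte 0xF0 = 11110000 → 4-byte char #4 = F0 92 8D 9E.
Offset 14: leading byte 0x2F = 00101111 → 1-byte char #5 = 2F.
Offset 15: leading byte 0xE5 = 11100101 → 3-byte char #6 = E5 8A A4.
Offset 18: leading byte 0xE3 = 11100011 → 3-byte char #7 = E3 81 AE.
Offset 21: leading byte 0xE2 = 11100010 → 3-byte char #8 = E2 82 BD.
Leading byte 0xE2 = 11100010 matches 1110xxxx → 3-byte sequence.
Byte 1: 0xE2 = 11100010, payload 0010 (4 bits).
Byte 2: 0x82 = 10000010 (10xxxxxx ✓), payload 000010.
Byte 3: 0xBD = 10111101 (10xxxxxx ✓), payload 111101.
Concatenate: 0010000010111101 = 0x20BD (16 bits → U+20BD).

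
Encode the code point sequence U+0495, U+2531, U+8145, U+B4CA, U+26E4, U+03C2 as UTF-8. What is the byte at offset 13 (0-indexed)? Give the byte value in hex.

U+0495 → 2-byte form D2 95 at offsets 0–1.
U+2531 → 3-byte form E2 94 B1 at offsets 2–4.
U+8145 → 3-byte form E8 85 85 at offsets 5–7.
U+B4CA → 3-byte form EB 93 8A at offsets 8–10.
U+26E4 → 3-byte form E2 9B A4 at offsets 11–13.
Offset 13 falls in char 5's range; it's byte 3 of E2 9B A4 = 0xA4.

0xA4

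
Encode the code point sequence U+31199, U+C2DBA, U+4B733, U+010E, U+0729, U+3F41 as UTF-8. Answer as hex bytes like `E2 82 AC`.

U+31199: 4-byte form → F0 B1 86 99.
U+C2DBA: 4-byte form → F3 82 B6 BA.
U+4B733: 4-byte form → F1 8B 9C B3.
U+010E: 2-byte form → C4 8E.
U+0729: 2-byte form → DC A9.
U+3F41: 3-byte form → E3 BD 81.
Concatenated (19 bytes): F0 B1 86 99 F3 82 B6 BA F1 8B 9C B3 C4 8E DC A9 E3 BD 81.

F0 B1 86 99 F3 82 B6 BA F1 8B 9C B3 C4 8E DC A9 E3 BD 81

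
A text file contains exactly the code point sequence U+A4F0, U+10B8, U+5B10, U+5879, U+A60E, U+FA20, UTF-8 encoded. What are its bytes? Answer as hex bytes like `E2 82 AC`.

EA 93 B0 E1 82 B8 E5 AC 90 E5 A1 B9 EA 98 8E EF A8 A0

U+A4F0: 3-byte form → EA 93 B0.
U+10B8: 3-byte form → E1 82 B8.
U+5B10: 3-byte form → E5 AC 90.
U+5879: 3-byte form → E5 A1 B9.
U+A60E: 3-byte form → EA 98 8E.
U+FA20: 3-byte form → EF A8 A0.
Concatenated (18 bytes): EA 93 B0 E1 82 B8 E5 AC 90 E5 A1 B9 EA 98 8E EF A8 A0.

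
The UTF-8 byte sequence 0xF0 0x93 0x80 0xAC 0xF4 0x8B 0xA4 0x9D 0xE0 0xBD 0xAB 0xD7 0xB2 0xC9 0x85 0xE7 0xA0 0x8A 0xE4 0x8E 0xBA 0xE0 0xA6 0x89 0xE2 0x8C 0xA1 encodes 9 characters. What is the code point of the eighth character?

Offset 0: leading byte 0xF0 = 11110000 → 4-byte char #1 = F0 93 80 AC.
Offset 4: leading byte 0xF4 = 11110100 → 4-byte char #2 = F4 8B A4 9D.
Offset 8: leading byte 0xE0 = 11100000 → 3-byte char #3 = E0 BD AB.
Offset 11: leading byte 0xD7 = 11010111 → 2-byte char #4 = D7 B2.
Offset 13: leading byte 0xC9 = 11001001 → 2-byte char #5 = C9 85.
Offset 15: leading byte 0xE7 = 11100111 → 3-byte char #6 = E7 A0 8A.
Offset 18: leading byte 0xE4 = 11100100 → 3-byte char #7 = E4 8E BA.
Offset 21: leading byte 0xE0 = 11100000 → 3-byte char #8 = E0 A6 89.
Leading byte 0xE0 = 11100000 matches 1110xxxx → 3-byte sequence.
Byte 1: 0xE0 = 11100000, payload 0000 (4 bits).
Byte 2: 0xA6 = 10100110 (10xxxxxx ✓), payload 100110.
Byte 3: 0x89 = 10001001 (10xxxxxx ✓), payload 001001.
Concatenate: 0000100110001001 = 0x989 (16 bits → U+0989).

U+0989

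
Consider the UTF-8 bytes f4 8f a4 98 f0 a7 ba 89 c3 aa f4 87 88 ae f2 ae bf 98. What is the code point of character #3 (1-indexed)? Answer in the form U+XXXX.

Offset 0: leading byte 0xF4 = 11110100 → 4-byte char #1 = F4 8F A4 98.
Offset 4: leading byte 0xF0 = 11110000 → 4-byte char #2 = F0 A7 BA 89.
Offset 8: leading byte 0xC3 = 11000011 → 2-byte char #3 = C3 AA.
Leading byte 0xC3 = 11000011 matches 110xxxxx → 2-byte sequence.
Byte 1: 0xC3 = 11000011, payload 00011 (5 bits).
Byte 2: 0xAA = 10101010 (10xxxxxx ✓), payload 101010.
Concatenate: 00011101010 = 0xEA (11 bits → U+00EA).

U+00EA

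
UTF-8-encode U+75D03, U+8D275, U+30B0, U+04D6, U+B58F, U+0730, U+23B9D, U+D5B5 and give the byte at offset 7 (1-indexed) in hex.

1-indexed offset 7 is 0-indexed offset 6.
U+75D03 → 4-byte form F1 B5 B4 83 at offsets 0–3.
U+8D275 → 4-byte form F2 8D 89 B5 at offsets 4–7.
Offset 6 falls in char 2's range; it's byte 3 of F2 8D 89 B5 = 0x89.

0x89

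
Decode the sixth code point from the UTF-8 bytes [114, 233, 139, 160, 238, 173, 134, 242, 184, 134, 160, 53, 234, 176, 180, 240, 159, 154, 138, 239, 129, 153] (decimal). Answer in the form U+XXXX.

U+AC34

Offset 0: leading byte 0x72 = 01110010 → 1-byte char #1 = 72.
Offset 1: leading byte 0xE9 = 11101001 → 3-byte char #2 = E9 8B A0.
Offset 4: leading byte 0xEE = 11101110 → 3-byte char #3 = EE AD 86.
Offset 7: leading byte 0xF2 = 11110010 → 4-byte char #4 = F2 B8 86 A0.
Offset 11: leading byte 0x35 = 00110101 → 1-byte char #5 = 35.
Offset 12: leading byte 0xEA = 11101010 → 3-byte char #6 = EA B0 B4.
Leading byte 0xEA = 11101010 matches 1110xxxx → 3-byte sequence.
Byte 1: 0xEA = 11101010, payload 1010 (4 bits).
Byte 2: 0xB0 = 10110000 (10xxxxxx ✓), payload 110000.
Byte 3: 0xB4 = 10110100 (10xxxxxx ✓), payload 110100.
Concatenate: 1010110000110100 = 0xAC34 (16 bits → U+AC34).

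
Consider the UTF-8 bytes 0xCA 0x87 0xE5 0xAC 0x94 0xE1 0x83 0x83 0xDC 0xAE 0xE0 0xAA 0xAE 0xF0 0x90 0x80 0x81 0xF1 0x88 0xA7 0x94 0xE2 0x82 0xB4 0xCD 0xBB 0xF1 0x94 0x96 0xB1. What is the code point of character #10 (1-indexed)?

Offset 0: leading byte 0xCA = 11001010 → 2-byte char #1 = CA 87.
Offset 2: leading byte 0xE5 = 11100101 → 3-byte char #2 = E5 AC 94.
Offset 5: leading byte 0xE1 = 11100001 → 3-byte char #3 = E1 83 83.
Offset 8: leading byte 0xDC = 11011100 → 2-byte char #4 = DC AE.
Offset 10: leading byte 0xE0 = 11100000 → 3-byte char #5 = E0 AA AE.
Offset 13: leading byte 0xF0 = 11110000 → 4-byte char #6 = F0 90 80 81.
Offset 17: leading byte 0xF1 = 11110001 → 4-byte char #7 = F1 88 A7 94.
Offset 21: leading byte 0xE2 = 11100010 → 3-byte char #8 = E2 82 B4.
Offset 24: leading byte 0xCD = 11001101 → 2-byte char #9 = CD BB.
Offset 26: leading byte 0xF1 = 11110001 → 4-byte char #10 = F1 94 96 B1.
Leading byte 0xF1 = 11110001 matches 11110xxx → 4-byte sequence.
Byte 1: 0xF1 = 11110001, payload 001 (3 bits).
Byte 2: 0x94 = 10010100 (10xxxxxx ✓), payload 010100.
Byte 3: 0x96 = 10010110 (10xxxxxx ✓), payload 010110.
Byte 4: 0xB1 = 10110001 (10xxxxxx ✓), payload 110001.
Concatenate: 001010100010110110001 = 0x545B1 (21 bits → U+545B1).

U+545B1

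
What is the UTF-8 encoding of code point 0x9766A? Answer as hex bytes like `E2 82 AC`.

F2 97 99 AA

U+9766A = 0x9766A = 620138 decimal. In range U+10000–U+10FFFF → 4-byte form: 11110xxx 10xxxxxx 10xxxxxx 10xxxxxx.
Binary (21 bits): 010010111011001101010.
Split 3+6+6+6: 010 | 010111 | 011001 | 101010.
Byte 1: 11110010 = 0xF2.
Byte 2: 10010111 = 0x97.
Byte 3: 10011001 = 0x99.
Byte 4: 10101010 = 0xAA.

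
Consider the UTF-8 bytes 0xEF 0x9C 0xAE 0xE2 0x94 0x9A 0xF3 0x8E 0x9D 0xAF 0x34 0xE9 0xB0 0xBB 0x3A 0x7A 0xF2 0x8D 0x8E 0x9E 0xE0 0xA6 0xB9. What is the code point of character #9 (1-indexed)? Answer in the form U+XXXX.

U+09B9

Offset 0: leading byte 0xEF = 11101111 → 3-byte char #1 = EF 9C AE.
Offset 3: leading byte 0xE2 = 11100010 → 3-byte char #2 = E2 94 9A.
Offset 6: leading byte 0xF3 = 11110011 → 4-byte char #3 = F3 8E 9D AF.
Offset 10: leading byte 0x34 = 00110100 → 1-byte char #4 = 34.
Offset 11: leading byte 0xE9 = 11101001 → 3-byte char #5 = E9 B0 BB.
Offset 14: leading byte 0x3A = 00111010 → 1-byte char #6 = 3A.
Offset 15: leading byte 0x7A = 01111010 → 1-byte char #7 = 7A.
Offset 16: leading byte 0xF2 = 11110010 → 4-byte char #8 = F2 8D 8E 9E.
Offset 20: leading byte 0xE0 = 11100000 → 3-byte char #9 = E0 A6 B9.
Leading byte 0xE0 = 11100000 matches 1110xxxx → 3-byte sequence.
Byte 1: 0xE0 = 11100000, payload 0000 (4 bits).
Byte 2: 0xA6 = 10100110 (10xxxxxx ✓), payload 100110.
Byte 3: 0xB9 = 10111001 (10xxxxxx ✓), payload 111001.
Concatenate: 0000100110111001 = 0x9B9 (16 bits → U+09B9).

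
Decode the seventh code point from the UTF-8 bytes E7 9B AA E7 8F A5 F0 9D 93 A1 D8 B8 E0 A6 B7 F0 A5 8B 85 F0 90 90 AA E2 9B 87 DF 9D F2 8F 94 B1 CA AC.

U+1042A

Offset 0: leading byte 0xE7 = 11100111 → 3-byte char #1 = E7 9B AA.
Offset 3: leading byte 0xE7 = 11100111 → 3-byte char #2 = E7 8F A5.
Offset 6: leading byte 0xF0 = 11110000 → 4-byte char #3 = F0 9D 93 A1.
Offset 10: leading byte 0xD8 = 11011000 → 2-byte char #4 = D8 B8.
Offset 12: leading byte 0xE0 = 11100000 → 3-byte char #5 = E0 A6 B7.
Offset 15: leading byte 0xF0 = 11110000 → 4-byte char #6 = F0 A5 8B 85.
Offset 19: leading byte 0xF0 = 11110000 → 4-byte char #7 = F0 90 90 AA.
Leading byte 0xF0 = 11110000 matches 11110xxx → 4-byte sequence.
Byte 1: 0xF0 = 11110000, payload 000 (3 bits).
Byte 2: 0x90 = 10010000 (10xxxxxx ✓), payload 010000.
Byte 3: 0x90 = 10010000 (10xxxxxx ✓), payload 010000.
Byte 4: 0xAA = 10101010 (10xxxxxx ✓), payload 101010.
Concatenate: 000010000010000101010 = 0x1042A (21 bits → U+1042A).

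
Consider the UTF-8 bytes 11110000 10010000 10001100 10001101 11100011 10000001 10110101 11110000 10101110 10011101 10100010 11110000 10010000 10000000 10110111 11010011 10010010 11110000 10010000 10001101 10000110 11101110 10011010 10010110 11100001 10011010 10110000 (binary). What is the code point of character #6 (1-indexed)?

Offset 0: leading byte 0xF0 = 11110000 → 4-byte char #1 = F0 90 8C 8D.
Offset 4: leading byte 0xE3 = 11100011 → 3-byte char #2 = E3 81 B5.
Offset 7: leading byte 0xF0 = 11110000 → 4-byte char #3 = F0 AE 9D A2.
Offset 11: leading byte 0xF0 = 11110000 → 4-byte char #4 = F0 90 80 B7.
Offset 15: leading byte 0xD3 = 11010011 → 2-byte char #5 = D3 92.
Offset 17: leading byte 0xF0 = 11110000 → 4-byte char #6 = F0 90 8D 86.
Leading byte 0xF0 = 11110000 matches 11110xxx → 4-byte sequence.
Byte 1: 0xF0 = 11110000, payload 000 (3 bits).
Byte 2: 0x90 = 10010000 (10xxxxxx ✓), payload 010000.
Byte 3: 0x8D = 10001101 (10xxxxxx ✓), payload 001101.
Byte 4: 0x86 = 10000110 (10xxxxxx ✓), payload 000110.
Concatenate: 000010000001101000110 = 0x10346 (21 bits → U+10346).

U+10346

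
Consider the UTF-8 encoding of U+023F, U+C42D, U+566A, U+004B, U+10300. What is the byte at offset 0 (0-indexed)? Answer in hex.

U+023F → 2-byte form C8 BF at offsets 0–1.
Offset 0 falls in char 1's range; it's byte 1 of C8 BF = 0xC8.

0xC8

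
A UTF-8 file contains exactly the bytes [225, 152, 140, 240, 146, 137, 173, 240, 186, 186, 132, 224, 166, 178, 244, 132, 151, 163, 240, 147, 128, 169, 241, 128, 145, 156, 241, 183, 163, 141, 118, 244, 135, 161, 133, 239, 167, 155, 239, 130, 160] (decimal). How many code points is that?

12

Byte at offset 0: 0xE1 = 11100001 → 3-byte char (#1). Advance 3.
Byte at offset 3: 0xF0 = 11110000 → 4-byte char (#2). Advance 4.
Byte at offset 7: 0xF0 = 11110000 → 4-byte char (#3). Advance 4.
Byte at offset 11: 0xE0 = 11100000 → 3-byte char (#4). Advance 3.
Byte at offset 14: 0xF4 = 11110100 → 4-byte char (#5). Advance 4.
Byte at offset 18: 0xF0 = 11110000 → 4-byte char (#6). Advance 4.
Byte at offset 22: 0xF1 = 11110001 → 4-byte char (#7). Advance 4.
Byte at offset 26: 0xF1 = 11110001 → 4-byte char (#8). Advance 4.
Byte at offset 30: 0x76 = 01110110 → 1-byte char (#9). Advance 1.
Byte at offset 31: 0xF4 = 11110100 → 4-byte char (#10). Advance 4.
Byte at offset 35: 0xEF = 11101111 → 3-byte char (#11). Advance 3.
Byte at offset 38: 0xEF = 11101111 → 3-byte char (#12). Advance 3.
Reached end at offset 41 after 12 code points.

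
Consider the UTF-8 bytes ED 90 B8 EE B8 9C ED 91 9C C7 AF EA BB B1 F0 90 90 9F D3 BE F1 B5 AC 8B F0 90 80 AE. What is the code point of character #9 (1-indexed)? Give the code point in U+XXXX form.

Offset 0: leading byte 0xED = 11101101 → 3-byte char #1 = ED 90 B8.
Offset 3: leading byte 0xEE = 11101110 → 3-byte char #2 = EE B8 9C.
Offset 6: leading byte 0xED = 11101101 → 3-byte char #3 = ED 91 9C.
Offset 9: leading byte 0xC7 = 11000111 → 2-byte char #4 = C7 AF.
Offset 11: leading byte 0xEA = 11101010 → 3-byte char #5 = EA BB B1.
Offset 14: leading byte 0xF0 = 11110000 → 4-byte char #6 = F0 90 90 9F.
Offset 18: leading byte 0xD3 = 11010011 → 2-byte char #7 = D3 BE.
Offset 20: leading byte 0xF1 = 11110001 → 4-byte char #8 = F1 B5 AC 8B.
Offset 24: leading byte 0xF0 = 11110000 → 4-byte char #9 = F0 90 80 AE.
Leading byte 0xF0 = 11110000 matches 11110xxx → 4-byte sequence.
Byte 1: 0xF0 = 11110000, payload 000 (3 bits).
Byte 2: 0x90 = 10010000 (10xxxxxx ✓), payload 010000.
Byte 3: 0x80 = 10000000 (10xxxxxx ✓), payload 000000.
Byte 4: 0xAE = 10101110 (10xxxxxx ✓), payload 101110.
Concatenate: 000010000000000101110 = 0x1002E (21 bits → U+1002E).

U+1002E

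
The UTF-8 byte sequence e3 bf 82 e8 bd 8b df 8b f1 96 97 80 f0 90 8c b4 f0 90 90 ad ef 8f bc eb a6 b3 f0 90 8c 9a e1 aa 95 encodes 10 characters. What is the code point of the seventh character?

Offset 0: leading byte 0xE3 = 11100011 → 3-byte char #1 = E3 BF 82.
Offset 3: leading byte 0xE8 = 11101000 → 3-byte char #2 = E8 BD 8B.
Offset 6: leading byte 0xDF = 11011111 → 2-byte char #3 = DF 8B.
Offset 8: leading byte 0xF1 = 11110001 → 4-byte char #4 = F1 96 97 80.
Offset 12: leading byte 0xF0 = 11110000 → 4-byte char #5 = F0 90 8C B4.
Offset 16: leading byte 0xF0 = 11110000 → 4-byte char #6 = F0 90 90 AD.
Offset 20: leading byte 0xEF = 11101111 → 3-byte char #7 = EF 8F BC.
Leading byte 0xEF = 11101111 matches 1110xxxx → 3-byte sequence.
Byte 1: 0xEF = 11101111, payload 1111 (4 bits).
Byte 2: 0x8F = 10001111 (10xxxxxx ✓), payload 001111.
Byte 3: 0xBC = 10111100 (10xxxxxx ✓), payload 111100.
Concatenate: 1111001111111100 = 0xF3FC (16 bits → U+F3FC).

U+F3FC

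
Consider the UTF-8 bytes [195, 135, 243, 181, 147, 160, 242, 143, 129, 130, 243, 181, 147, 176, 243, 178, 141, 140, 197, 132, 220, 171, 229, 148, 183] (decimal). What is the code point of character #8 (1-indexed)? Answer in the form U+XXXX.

U+5537

Offset 0: leading byte 0xC3 = 11000011 → 2-byte char #1 = C3 87.
Offset 2: leading byte 0xF3 = 11110011 → 4-byte char #2 = F3 B5 93 A0.
Offset 6: leading byte 0xF2 = 11110010 → 4-byte char #3 = F2 8F 81 82.
Offset 10: leading byte 0xF3 = 11110011 → 4-byte char #4 = F3 B5 93 B0.
Offset 14: leading byte 0xF3 = 11110011 → 4-byte char #5 = F3 B2 8D 8C.
Offset 18: leading byte 0xC5 = 11000101 → 2-byte char #6 = C5 84.
Offset 20: leading byte 0xDC = 11011100 → 2-byte char #7 = DC AB.
Offset 22: leading byte 0xE5 = 11100101 → 3-byte char #8 = E5 94 B7.
Leading byte 0xE5 = 11100101 matches 1110xxxx → 3-byte sequence.
Byte 1: 0xE5 = 11100101, payload 0101 (4 bits).
Byte 2: 0x94 = 10010100 (10xxxxxx ✓), payload 010100.
Byte 3: 0xB7 = 10110111 (10xxxxxx ✓), payload 110111.
Concatenate: 0101010100110111 = 0x5537 (16 bits → U+5537).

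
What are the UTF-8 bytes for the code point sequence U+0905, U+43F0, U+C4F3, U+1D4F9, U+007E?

U+0905: 3-byte form → E0 A4 85.
U+43F0: 3-byte form → E4 8F B0.
U+C4F3: 3-byte form → EC 93 B3.
U+1D4F9: 4-byte form → F0 9D 93 B9.
U+007E: 1-byte form → 7E.
Concatenated (14 bytes): E0 A4 85 E4 8F B0 EC 93 B3 F0 9D 93 B9 7E.

E0 A4 85 E4 8F B0 EC 93 B3 F0 9D 93 B9 7E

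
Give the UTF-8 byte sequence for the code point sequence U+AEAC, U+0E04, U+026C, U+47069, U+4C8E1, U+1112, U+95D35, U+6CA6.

EA BA AC E0 B8 84 C9 AC F1 87 81 A9 F1 8C A3 A1 E1 84 92 F2 95 B4 B5 E6 B2 A6

U+AEAC: 3-byte form → EA BA AC.
U+0E04: 3-byte form → E0 B8 84.
U+026C: 2-byte form → C9 AC.
U+47069: 4-byte form → F1 87 81 A9.
U+4C8E1: 4-byte form → F1 8C A3 A1.
U+1112: 3-byte form → E1 84 92.
U+95D35: 4-byte form → F2 95 B4 B5.
U+6CA6: 3-byte form → E6 B2 A6.
Concatenated (26 bytes): EA BA AC E0 B8 84 C9 AC F1 87 81 A9 F1 8C A3 A1 E1 84 92 F2 95 B4 B5 E6 B2 A6.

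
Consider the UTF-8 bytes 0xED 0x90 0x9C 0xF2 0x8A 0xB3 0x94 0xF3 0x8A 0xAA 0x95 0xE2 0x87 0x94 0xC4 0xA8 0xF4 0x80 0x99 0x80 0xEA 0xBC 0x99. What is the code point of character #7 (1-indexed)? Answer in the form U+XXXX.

U+AF19

Offset 0: leading byte 0xED = 11101101 → 3-byte char #1 = ED 90 9C.
Offset 3: leading byte 0xF2 = 11110010 → 4-byte char #2 = F2 8A B3 94.
Offset 7: leading byte 0xF3 = 11110011 → 4-byte char #3 = F3 8A AA 95.
Offset 11: leading byte 0xE2 = 11100010 → 3-byte char #4 = E2 87 94.
Offset 14: leading byte 0xC4 = 11000100 → 2-byte char #5 = C4 A8.
Offset 16: leading byte 0xF4 = 11110100 → 4-byte char #6 = F4 80 99 80.
Offset 20: leading byte 0xEA = 11101010 → 3-byte char #7 = EA BC 99.
Leading byte 0xEA = 11101010 matches 1110xxxx → 3-byte sequence.
Byte 1: 0xEA = 11101010, payload 1010 (4 bits).
Byte 2: 0xBC = 10111100 (10xxxxxx ✓), payload 111100.
Byte 3: 0x99 = 10011001 (10xxxxxx ✓), payload 011001.
Concatenate: 1010111100011001 = 0xAF19 (16 bits → U+AF19).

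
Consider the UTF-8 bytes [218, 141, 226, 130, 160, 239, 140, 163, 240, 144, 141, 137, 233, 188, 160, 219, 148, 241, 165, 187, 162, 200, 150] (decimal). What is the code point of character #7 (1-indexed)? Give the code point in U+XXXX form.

Offset 0: leading byte 0xDA = 11011010 → 2-byte char #1 = DA 8D.
Offset 2: leading byte 0xE2 = 11100010 → 3-byte char #2 = E2 82 A0.
Offset 5: leading byte 0xEF = 11101111 → 3-byte char #3 = EF 8C A3.
Offset 8: leading byte 0xF0 = 11110000 → 4-byte char #4 = F0 90 8D 89.
Offset 12: leading byte 0xE9 = 11101001 → 3-byte char #5 = E9 BC A0.
Offset 15: leading byte 0xDB = 11011011 → 2-byte char #6 = DB 94.
Offset 17: leading byte 0xF1 = 11110001 → 4-byte char #7 = F1 A5 BB A2.
Leading byte 0xF1 = 11110001 matches 11110xxx → 4-byte sequence.
Byte 1: 0xF1 = 11110001, payload 001 (3 bits).
Byte 2: 0xA5 = 10100101 (10xxxxxx ✓), payload 100101.
Byte 3: 0xBB = 10111011 (10xxxxxx ✓), payload 111011.
Byte 4: 0xA2 = 10100010 (10xxxxxx ✓), payload 100010.
Concatenate: 001100101111011100010 = 0x65EE2 (21 bits → U+65EE2).

U+65EE2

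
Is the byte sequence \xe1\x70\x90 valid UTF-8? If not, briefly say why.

Leading byte 0xE1 = 11100001 → 3-byte form.
Byte 2 is 0x70 = 01110000, which is not 10xxxxxx — expected a continuation byte.

invalid (non-continuation byte where continuation expected)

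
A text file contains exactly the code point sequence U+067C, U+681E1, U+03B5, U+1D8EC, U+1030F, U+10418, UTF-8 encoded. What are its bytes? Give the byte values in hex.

D9 BC F1 A8 87 A1 CE B5 F0 9D A3 AC F0 90 8C 8F F0 90 90 98

U+067C: 2-byte form → D9 BC.
U+681E1: 4-byte form → F1 A8 87 A1.
U+03B5: 2-byte form → CE B5.
U+1D8EC: 4-byte form → F0 9D A3 AC.
U+1030F: 4-byte form → F0 90 8C 8F.
U+10418: 4-byte form → F0 90 90 98.
Concatenated (20 bytes): D9 BC F1 A8 87 A1 CE B5 F0 9D A3 AC F0 90 8C 8F F0 90 90 98.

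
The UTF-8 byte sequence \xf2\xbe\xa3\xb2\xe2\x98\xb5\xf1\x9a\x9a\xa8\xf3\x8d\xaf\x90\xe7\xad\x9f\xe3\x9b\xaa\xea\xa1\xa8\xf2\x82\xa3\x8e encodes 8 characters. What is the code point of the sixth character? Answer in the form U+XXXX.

U+36EA

Offset 0: leading byte 0xF2 = 11110010 → 4-byte char #1 = F2 BE A3 B2.
Offset 4: leading byte 0xE2 = 11100010 → 3-byte char #2 = E2 98 B5.
Offset 7: leading byte 0xF1 = 11110001 → 4-byte char #3 = F1 9A 9A A8.
Offset 11: leading byte 0xF3 = 11110011 → 4-byte char #4 = F3 8D AF 90.
Offset 15: leading byte 0xE7 = 11100111 → 3-byte char #5 = E7 AD 9F.
Offset 18: leading byte 0xE3 = 11100011 → 3-byte char #6 = E3 9B AA.
Leading byte 0xE3 = 11100011 matches 1110xxxx → 3-byte sequence.
Byte 1: 0xE3 = 11100011, payload 0011 (4 bits).
Byte 2: 0x9B = 10011011 (10xxxxxx ✓), payload 011011.
Byte 3: 0xAA = 10101010 (10xxxxxx ✓), payload 101010.
Concatenate: 0011011011101010 = 0x36EA (16 bits → U+36EA).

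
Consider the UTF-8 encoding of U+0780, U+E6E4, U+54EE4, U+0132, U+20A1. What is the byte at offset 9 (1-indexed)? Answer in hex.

1-indexed offset 9 is 0-indexed offset 8.
U+0780 → 2-byte form DE 80 at offsets 0–1.
U+E6E4 → 3-byte form EE 9B A4 at offsets 2–4.
U+54EE4 → 4-byte form F1 94 BB A4 at offsets 5–8.
Offset 8 falls in char 3's range; it's byte 4 of F1 94 BB A4 = 0xA4.

0xA4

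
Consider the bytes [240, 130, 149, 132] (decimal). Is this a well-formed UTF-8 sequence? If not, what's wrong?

invalid (overlong encoding)

Leading byte 0xF0 = 11110000 → 4-byte form.
Continuation bytes all match 10xxxxxx. Payload decodes to 0x2544.
But 0x2544 < 0x10000, the minimum for a 4-byte sequence — this is an overlong encoding.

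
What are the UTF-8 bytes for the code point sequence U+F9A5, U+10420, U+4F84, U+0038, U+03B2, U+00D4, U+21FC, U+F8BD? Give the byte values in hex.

EF A6 A5 F0 90 90 A0 E4 BE 84 38 CE B2 C3 94 E2 87 BC EF A2 BD

U+F9A5: 3-byte form → EF A6 A5.
U+10420: 4-byte form → F0 90 90 A0.
U+4F84: 3-byte form → E4 BE 84.
U+0038: 1-byte form → 38.
U+03B2: 2-byte form → CE B2.
U+00D4: 2-byte form → C3 94.
U+21FC: 3-byte form → E2 87 BC.
U+F8BD: 3-byte form → EF A2 BD.
Concatenated (21 bytes): EF A6 A5 F0 90 90 A0 E4 BE 84 38 CE B2 C3 94 E2 87 BC EF A2 BD.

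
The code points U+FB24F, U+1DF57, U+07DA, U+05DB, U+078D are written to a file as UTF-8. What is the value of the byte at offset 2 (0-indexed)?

U+FB24F → 4-byte form F3 BB 89 8F at offsets 0–3.
Offset 2 falls in char 1's range; it's byte 3 of F3 BB 89 8F = 0x89.

0x89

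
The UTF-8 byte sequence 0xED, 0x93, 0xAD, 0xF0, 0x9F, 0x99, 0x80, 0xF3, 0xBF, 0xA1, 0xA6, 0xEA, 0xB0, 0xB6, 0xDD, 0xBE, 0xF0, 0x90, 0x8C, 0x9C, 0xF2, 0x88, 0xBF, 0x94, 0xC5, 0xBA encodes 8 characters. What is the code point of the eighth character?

U+017A

Offset 0: leading byte 0xED = 11101101 → 3-byte char #1 = ED 93 AD.
Offset 3: leading byte 0xF0 = 11110000 → 4-byte char #2 = F0 9F 99 80.
Offset 7: leading byte 0xF3 = 11110011 → 4-byte char #3 = F3 BF A1 A6.
Offset 11: leading byte 0xEA = 11101010 → 3-byte char #4 = EA B0 B6.
Offset 14: leading byte 0xDD = 11011101 → 2-byte char #5 = DD BE.
Offset 16: leading byte 0xF0 = 11110000 → 4-byte char #6 = F0 90 8C 9C.
Offset 20: leading byte 0xF2 = 11110010 → 4-byte char #7 = F2 88 BF 94.
Offset 24: leading byte 0xC5 = 11000101 → 2-byte char #8 = C5 BA.
Leading byte 0xC5 = 11000101 matches 110xxxxx → 2-byte sequence.
Byte 1: 0xC5 = 11000101, payload 00101 (5 bits).
Byte 2: 0xBA = 10111010 (10xxxxxx ✓), payload 111010.
Concatenate: 00101111010 = 0x17A (11 bits → U+017A).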